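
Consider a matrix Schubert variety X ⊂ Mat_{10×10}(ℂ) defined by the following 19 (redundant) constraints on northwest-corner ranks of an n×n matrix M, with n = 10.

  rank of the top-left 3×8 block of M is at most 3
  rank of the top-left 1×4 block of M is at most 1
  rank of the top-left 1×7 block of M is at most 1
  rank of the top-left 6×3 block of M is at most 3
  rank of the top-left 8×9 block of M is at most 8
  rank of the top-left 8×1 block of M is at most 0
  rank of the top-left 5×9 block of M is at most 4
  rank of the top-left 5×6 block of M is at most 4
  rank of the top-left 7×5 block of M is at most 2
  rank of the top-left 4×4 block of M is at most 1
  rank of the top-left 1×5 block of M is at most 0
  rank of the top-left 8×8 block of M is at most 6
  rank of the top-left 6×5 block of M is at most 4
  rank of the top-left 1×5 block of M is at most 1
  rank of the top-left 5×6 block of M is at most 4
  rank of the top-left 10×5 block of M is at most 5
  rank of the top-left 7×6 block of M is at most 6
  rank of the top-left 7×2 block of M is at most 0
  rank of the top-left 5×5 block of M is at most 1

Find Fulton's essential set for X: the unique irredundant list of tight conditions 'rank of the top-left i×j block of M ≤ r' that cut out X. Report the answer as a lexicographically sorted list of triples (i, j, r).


The tightest implied rank at each (i,j), from the 19 conditions:

  row 1: 0  0  0  0  0  1  1  1  1  1
  row 2: 0  0  1  1  1  2  2  2  2  2
  row 3: 0  0  1  1  1  2  3  3  3  3
  row 4: 0  0  1  1  1  2  3  4  4  4
  row 5: 0  0  1  1  1  2  3  4  4  5
  row 6: 0  0  1  2  2  3  4  5  5  6
  row 7: 0  0  1  2  2  3  4  5  6  7
  row 8: 0  1  2  3  3  4  5  6  7  8
  row 9: 1  2  3  4  4  5  6  7  8  9
  row 10: 1  2  3  4  5  6  7  8  9  10

reading off 1-entries of Δ²R: w = (6, 3, 7, 8, 10, 4, 9, 2, 1, 5).

ℓ(w)=26; the 6 essential cells (i,j,r):

[(1, 5, 0), (5, 5, 1), (5, 9, 4), (7, 2, 0), (7, 5, 2), (8, 1, 0)]


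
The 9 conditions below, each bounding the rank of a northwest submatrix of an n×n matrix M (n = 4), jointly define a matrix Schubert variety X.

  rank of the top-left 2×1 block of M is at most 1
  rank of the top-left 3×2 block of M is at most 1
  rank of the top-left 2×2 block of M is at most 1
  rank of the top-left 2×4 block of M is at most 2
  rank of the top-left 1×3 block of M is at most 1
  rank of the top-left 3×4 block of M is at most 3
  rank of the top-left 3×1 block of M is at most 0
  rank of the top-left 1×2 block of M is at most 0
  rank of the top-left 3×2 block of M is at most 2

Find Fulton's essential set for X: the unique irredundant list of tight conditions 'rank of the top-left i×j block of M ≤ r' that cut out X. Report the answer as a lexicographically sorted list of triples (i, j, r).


The tightest implied rank at each (i,j), from the 9 conditions:

  0, 0, 1, 1
  0, 1, 2, 2
  0, 1, 2, 3
  1, 2, 3, 4

hence w(1..4) = (3, 2, 4, 1).

ℓ(w)=4; the 2 essential cells (i,j,r):

[(1, 2, 0), (3, 1, 0)]


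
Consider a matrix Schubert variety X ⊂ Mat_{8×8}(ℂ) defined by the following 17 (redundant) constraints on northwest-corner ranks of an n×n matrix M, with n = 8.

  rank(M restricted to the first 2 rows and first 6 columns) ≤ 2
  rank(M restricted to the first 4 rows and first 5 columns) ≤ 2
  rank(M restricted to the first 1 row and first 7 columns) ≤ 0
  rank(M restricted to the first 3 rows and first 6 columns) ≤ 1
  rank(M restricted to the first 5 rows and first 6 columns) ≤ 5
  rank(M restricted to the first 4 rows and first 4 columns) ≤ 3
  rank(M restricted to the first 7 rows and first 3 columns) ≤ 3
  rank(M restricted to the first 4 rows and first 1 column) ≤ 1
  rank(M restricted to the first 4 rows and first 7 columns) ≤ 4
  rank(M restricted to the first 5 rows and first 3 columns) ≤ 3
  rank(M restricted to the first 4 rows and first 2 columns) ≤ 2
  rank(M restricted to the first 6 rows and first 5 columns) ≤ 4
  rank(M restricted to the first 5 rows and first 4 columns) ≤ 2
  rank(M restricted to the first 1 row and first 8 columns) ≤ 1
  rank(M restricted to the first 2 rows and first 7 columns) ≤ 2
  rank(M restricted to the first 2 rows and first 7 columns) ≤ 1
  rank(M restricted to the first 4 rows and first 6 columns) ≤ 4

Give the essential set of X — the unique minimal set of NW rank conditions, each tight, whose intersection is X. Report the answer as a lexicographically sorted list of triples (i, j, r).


Rank table r_w(8×8) implied by the 17 constraints:

  R[1]: 0  0  0  0  0  0  0  1
  R[2]: 1  1  1  1  1  1  1  2
  R[3]: 1  1  1  1  1  1  2  3
  R[4]: 1  2  2  2  2  2  3  4
  R[5]: 1  2  2  2  3  3  4  5
  R[6]: 1  2  3  3  4  4  5  6
  R[7]: 1  2  3  4  5  5  6  7
  R[8]: 1  2  3  4  5  6  7  8

reading off 1-entries of Δ²R: w = (8, 1, 7, 2, 5, 3, 4, 6).

3 SE-corners of the 14-cell Rothe diagram give Ess(w):

[(1, 7, 0), (3, 6, 1), (5, 4, 2)]


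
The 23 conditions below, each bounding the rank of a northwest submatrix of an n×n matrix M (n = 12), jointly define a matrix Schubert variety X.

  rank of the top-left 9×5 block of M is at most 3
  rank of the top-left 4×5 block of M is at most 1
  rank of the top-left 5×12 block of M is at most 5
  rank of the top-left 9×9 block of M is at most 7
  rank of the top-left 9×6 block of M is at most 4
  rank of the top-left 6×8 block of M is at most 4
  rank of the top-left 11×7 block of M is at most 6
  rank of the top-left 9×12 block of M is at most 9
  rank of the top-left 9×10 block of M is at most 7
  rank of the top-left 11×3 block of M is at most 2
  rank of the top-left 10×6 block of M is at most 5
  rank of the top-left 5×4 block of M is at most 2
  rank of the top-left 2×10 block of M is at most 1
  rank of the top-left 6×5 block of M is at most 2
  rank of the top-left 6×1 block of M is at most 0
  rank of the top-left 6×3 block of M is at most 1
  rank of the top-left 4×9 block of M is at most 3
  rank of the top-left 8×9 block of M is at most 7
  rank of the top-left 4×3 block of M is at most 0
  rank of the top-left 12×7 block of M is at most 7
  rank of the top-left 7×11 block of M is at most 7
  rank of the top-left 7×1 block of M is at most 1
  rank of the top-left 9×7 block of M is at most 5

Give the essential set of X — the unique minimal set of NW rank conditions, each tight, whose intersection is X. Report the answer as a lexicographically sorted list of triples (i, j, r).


Computing R[i][j] = min implied NW-rank bound (n=12, 23 conditions):

  i=1: 0  0  0  1  1  1  1  1  1  1  1  1
  i=2: 0  0  0  1  1  1  1  1  1  1  2  2
  i=3: 0  0  0  1  1  2  2  2  2  2  3  3
  i=4: 0  0  0  1  1  2  3  3  3  3  4  4
  i=5: 0  1  1  2  2  3  4  4  4  4  5  5
  i=6: 0  1  1  2  2  3  4  4  5  5  6  6
  i=7: 1  2  2  3  3  4  5  5  6  6  7  7
  i=8: 1  2  2  3  3  4  5  6  7  7  8  8
  i=9: 1  2  2  3  3  4  5  6  7  7  8  9
  i=10: 1  2  2  3  4  5  6  7  8  8  9  10
  i=11: 1  2  2  3  4  5  6  7  8  9  10  11
  i=12: 1  2  3  4  5  6  7  8  9  10  11  12

second differences of R give the permutation w = (4, 11, 6, 7, 2, 9, 1, 8, 12, 5, 10, 3).

D(w) has 32 cells with 10 SE-corners; essential set:

[(2, 10, 1), (4, 3, 0), (4, 5, 1), (6, 1, 0), (6, 3, 1), (6, 5, 2), (6, 8, 4), (9, 5, 3), (9, 10, 7), (11, 3, 2)]


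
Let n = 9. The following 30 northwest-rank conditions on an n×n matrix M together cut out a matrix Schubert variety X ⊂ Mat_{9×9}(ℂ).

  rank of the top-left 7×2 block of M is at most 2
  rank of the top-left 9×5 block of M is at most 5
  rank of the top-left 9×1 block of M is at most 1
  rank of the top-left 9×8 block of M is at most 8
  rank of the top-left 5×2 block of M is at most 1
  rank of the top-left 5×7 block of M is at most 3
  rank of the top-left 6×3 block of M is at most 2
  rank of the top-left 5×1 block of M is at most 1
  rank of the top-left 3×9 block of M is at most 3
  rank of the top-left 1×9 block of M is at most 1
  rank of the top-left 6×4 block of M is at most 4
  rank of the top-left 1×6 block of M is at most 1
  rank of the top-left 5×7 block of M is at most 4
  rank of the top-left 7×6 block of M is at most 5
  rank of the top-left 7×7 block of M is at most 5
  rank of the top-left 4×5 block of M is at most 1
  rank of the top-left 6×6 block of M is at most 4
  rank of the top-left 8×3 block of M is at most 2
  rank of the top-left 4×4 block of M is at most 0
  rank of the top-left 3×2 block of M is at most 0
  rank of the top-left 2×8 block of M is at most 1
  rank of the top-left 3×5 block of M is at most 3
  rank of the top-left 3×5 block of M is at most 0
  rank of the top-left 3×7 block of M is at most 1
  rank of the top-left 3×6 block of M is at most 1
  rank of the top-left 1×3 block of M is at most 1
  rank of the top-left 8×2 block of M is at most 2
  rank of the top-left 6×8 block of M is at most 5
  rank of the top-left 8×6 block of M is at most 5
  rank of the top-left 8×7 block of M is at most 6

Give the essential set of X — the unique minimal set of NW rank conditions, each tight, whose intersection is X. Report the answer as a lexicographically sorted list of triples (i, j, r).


Reconstructing r_w from the 30 given conditions:

  R[1]: 0 0 0 0 0 1 1 1 1
  R[2]: 0 0 0 0 0 1 1 1 2
  R[3]: 0 0 0 0 0 1 1 2 3
  R[4]: 0 0 0 0 1 2 2 3 4
  R[5]: 1 1 1 1 2 3 3 4 5
  R[6]: 1 2 2 2 3 4 4 5 6
  R[7]: 1 2 2 3 4 5 5 6 7
  R[8]: 1 2 2 3 4 5 6 7 8
  R[9]: 1 2 3 4 5 6 7 8 9

the unique w with this rank table is (6, 9, 8, 5, 1, 2, 4, 7, 3).

Rothe diagram D(w) (24 cells), 5 SE-corners (essential conditions):

[(2, 8, 1), (3, 5, 0), (3, 7, 1), (4, 4, 0), (8, 3, 2)]


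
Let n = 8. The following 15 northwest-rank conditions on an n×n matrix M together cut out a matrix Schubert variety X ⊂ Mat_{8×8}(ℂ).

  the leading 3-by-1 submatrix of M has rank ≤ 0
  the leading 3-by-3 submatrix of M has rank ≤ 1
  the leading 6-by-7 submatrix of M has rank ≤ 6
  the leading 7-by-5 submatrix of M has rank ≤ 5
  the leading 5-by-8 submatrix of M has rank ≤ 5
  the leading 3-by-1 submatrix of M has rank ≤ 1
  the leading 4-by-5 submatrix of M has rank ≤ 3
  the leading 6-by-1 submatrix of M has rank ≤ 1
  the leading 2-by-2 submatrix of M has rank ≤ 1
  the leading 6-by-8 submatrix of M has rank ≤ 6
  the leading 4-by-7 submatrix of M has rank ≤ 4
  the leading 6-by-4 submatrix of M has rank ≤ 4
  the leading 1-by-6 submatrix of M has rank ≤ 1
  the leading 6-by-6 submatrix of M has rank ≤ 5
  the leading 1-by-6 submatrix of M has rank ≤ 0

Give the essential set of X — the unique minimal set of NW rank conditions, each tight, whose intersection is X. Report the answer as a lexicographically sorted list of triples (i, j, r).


Propagating the 15 rank bounds to every northwest block:

  0 0 0 0 0 0 1 1
  0 1 1 1 1 1 2 2
  0 1 1 2 2 2 3 3
  1 2 2 3 3 3 4 4
  1 2 3 4 4 4 5 5
  1 2 3 4 5 5 6 6
  1 2 3 4 5 6 7 7
  1 2 3 4 5 6 7 8

hence w(1..8) = (7, 2, 4, 1, 3, 5, 6, 8).

Rothe diagram D(w) (9 cells), 3 SE-corners (essential conditions):

[(1, 6, 0), (3, 1, 0), (3, 3, 1)]


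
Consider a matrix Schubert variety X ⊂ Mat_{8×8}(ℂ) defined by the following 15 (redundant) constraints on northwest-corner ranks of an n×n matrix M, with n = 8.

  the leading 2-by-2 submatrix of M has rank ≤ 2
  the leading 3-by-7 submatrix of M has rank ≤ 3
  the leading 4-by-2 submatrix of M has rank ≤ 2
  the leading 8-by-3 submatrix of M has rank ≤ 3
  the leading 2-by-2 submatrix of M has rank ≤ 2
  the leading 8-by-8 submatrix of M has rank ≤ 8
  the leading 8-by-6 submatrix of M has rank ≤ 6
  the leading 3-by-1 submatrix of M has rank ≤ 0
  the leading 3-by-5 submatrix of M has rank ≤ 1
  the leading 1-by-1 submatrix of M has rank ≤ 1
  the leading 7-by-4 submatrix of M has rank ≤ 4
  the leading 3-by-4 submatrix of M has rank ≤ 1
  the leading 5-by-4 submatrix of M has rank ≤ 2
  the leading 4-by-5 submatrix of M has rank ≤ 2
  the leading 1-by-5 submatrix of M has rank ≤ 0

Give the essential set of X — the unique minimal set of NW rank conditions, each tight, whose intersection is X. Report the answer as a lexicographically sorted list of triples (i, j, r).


Rank table r_w(8×8) implied by the 15 constraints:

  row 1: 0 | 0 | 0 | 0 | 0 | 1 | 1 | 1
  row 2: 0 | 1 | 1 | 1 | 1 | 2 | 2 | 2
  row 3: 0 | 1 | 1 | 1 | 1 | 2 | 3 | 3
  row 4: 1 | 2 | 2 | 2 | 2 | 3 | 4 | 4
  row 5: 1 | 2 | 2 | 2 | 3 | 4 | 5 | 5
  row 6: 1 | 2 | 3 | 3 | 4 | 5 | 6 | 6
  row 7: 1 | 2 | 3 | 4 | 5 | 6 | 7 | 7
  row 8: 1 | 2 | 3 | 4 | 5 | 6 | 7 | 8

hence w(1..8) = (6, 2, 7, 1, 5, 3, 4, 8).

4 SE-corners of the 12-cell Rothe diagram give Ess(w):

[(1, 5, 0), (3, 1, 0), (3, 5, 1), (5, 4, 2)]


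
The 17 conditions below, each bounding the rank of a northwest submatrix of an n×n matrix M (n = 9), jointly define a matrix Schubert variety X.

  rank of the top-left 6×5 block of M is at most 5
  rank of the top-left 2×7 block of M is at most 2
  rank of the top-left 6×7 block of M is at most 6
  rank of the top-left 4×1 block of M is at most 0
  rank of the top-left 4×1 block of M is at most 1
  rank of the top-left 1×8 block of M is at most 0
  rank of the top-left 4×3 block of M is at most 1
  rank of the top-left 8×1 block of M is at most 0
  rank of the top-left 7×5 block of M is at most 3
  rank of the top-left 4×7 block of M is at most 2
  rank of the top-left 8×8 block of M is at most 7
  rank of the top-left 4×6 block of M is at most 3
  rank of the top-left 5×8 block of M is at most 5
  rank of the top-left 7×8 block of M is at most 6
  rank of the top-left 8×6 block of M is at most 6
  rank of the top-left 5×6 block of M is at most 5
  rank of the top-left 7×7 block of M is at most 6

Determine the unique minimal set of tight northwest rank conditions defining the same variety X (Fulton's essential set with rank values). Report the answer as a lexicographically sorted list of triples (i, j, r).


Rank table r_w(9×9) implied by the 17 constraints:

  i=1: 0 | 0 | 0 | 0 | 0 | 0 | 0 | 0 | 1
  i=2: 0 | 1 | 1 | 1 | 1 | 1 | 1 | 1 | 2
  i=3: 0 | 1 | 1 | 2 | 2 | 2 | 2 | 2 | 3
  i=4: 0 | 1 | 1 | 2 | 2 | 2 | 2 | 3 | 4
  i=5: 0 | 1 | 2 | 3 | 3 | 3 | 3 | 4 | 5
  i=6: 0 | 1 | 2 | 3 | 3 | 4 | 4 | 5 | 6
  i=7: 0 | 1 | 2 | 3 | 3 | 4 | 5 | 6 | 7
  i=8: 0 | 1 | 2 | 3 | 4 | 5 | 6 | 7 | 8
  i=9: 1 | 2 | 3 | 4 | 5 | 6 | 7 | 8 | 9

giving w = (9, 2, 4, 8, 3, 6, 7, 5, 1) via Δ²R.

|D(w)|=22, |Ess(w)|=5:

[(1, 8, 0), (4, 3, 1), (4, 7, 2), (7, 5, 3), (8, 1, 0)]


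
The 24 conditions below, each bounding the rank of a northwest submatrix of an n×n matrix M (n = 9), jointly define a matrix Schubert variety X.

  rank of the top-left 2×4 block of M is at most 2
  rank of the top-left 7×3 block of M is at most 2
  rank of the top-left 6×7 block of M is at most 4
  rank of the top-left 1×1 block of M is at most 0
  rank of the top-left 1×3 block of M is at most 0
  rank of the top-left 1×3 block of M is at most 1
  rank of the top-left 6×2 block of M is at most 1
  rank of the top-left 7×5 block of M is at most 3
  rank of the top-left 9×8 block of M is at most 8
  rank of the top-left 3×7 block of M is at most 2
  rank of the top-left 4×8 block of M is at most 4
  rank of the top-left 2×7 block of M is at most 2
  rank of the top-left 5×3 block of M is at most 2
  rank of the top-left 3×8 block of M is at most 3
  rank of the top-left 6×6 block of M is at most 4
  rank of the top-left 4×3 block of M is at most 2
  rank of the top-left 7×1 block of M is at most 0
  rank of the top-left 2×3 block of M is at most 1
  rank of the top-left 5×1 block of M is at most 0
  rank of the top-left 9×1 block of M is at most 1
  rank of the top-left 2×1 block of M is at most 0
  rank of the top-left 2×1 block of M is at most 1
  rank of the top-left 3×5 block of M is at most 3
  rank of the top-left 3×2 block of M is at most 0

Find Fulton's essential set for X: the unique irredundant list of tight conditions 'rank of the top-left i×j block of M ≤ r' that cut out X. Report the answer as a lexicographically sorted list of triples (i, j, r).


Computing R[i][j] = min implied NW-rank bound (n=9, 24 conditions):

  0 0 0 1 1 1 1 1 1
  0 0 1 2 2 2 2 2 2
  0 0 1 2 2 2 2 3 3
  0 1 2 3 3 3 3 4 4
  0 1 2 3 3 4 4 5 5
  0 1 2 3 3 4 4 5 6
  0 1 2 3 3 4 5 6 7
  1 2 3 4 4 5 6 7 8
  1 2 3 4 5 6 7 8 9

giving w = (4, 3, 8, 2, 6, 9, 7, 1, 5) via Δ²R.

Rothe diagram D(w) (18 cells), 6 SE-corners (essential conditions):

[(1, 3, 0), (3, 2, 0), (3, 7, 2), (6, 7, 4), (7, 1, 0), (7, 5, 3)]


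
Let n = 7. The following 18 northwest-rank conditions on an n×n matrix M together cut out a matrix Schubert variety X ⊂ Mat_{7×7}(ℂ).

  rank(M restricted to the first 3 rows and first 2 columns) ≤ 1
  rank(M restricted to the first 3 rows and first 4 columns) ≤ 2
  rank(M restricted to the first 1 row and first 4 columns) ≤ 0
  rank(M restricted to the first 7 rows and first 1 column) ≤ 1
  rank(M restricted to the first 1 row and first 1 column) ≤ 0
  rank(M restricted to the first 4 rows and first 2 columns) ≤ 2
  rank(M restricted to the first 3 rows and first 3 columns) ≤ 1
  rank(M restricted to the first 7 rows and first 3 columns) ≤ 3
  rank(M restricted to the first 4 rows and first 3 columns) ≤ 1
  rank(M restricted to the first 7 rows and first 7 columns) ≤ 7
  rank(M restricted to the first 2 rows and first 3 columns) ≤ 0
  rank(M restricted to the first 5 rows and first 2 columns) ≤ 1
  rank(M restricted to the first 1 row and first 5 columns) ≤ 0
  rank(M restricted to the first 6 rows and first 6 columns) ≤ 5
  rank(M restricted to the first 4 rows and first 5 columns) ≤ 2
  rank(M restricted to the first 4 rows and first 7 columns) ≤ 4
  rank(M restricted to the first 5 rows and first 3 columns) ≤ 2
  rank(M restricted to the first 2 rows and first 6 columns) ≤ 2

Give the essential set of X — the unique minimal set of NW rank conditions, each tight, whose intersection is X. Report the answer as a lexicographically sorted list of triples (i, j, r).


Recovering R(i,j) via the rank-extension bound from the 18 conditions:

  0 0 0 0 0 1 1
  0 0 0 1 1 2 2
  1 1 1 2 2 3 3
  1 1 1 2 2 3 4
  1 1 2 3 3 4 5
  1 2 3 4 4 5 6
  1 2 3 4 5 6 7

hence w(1..7) = (6, 4, 1, 7, 3, 2, 5).

Fulton essential set (5 of the 12 Rothe cells):

[(1, 5, 0), (2, 3, 0), (4, 3, 1), (4, 5, 2), (5, 2, 1)]


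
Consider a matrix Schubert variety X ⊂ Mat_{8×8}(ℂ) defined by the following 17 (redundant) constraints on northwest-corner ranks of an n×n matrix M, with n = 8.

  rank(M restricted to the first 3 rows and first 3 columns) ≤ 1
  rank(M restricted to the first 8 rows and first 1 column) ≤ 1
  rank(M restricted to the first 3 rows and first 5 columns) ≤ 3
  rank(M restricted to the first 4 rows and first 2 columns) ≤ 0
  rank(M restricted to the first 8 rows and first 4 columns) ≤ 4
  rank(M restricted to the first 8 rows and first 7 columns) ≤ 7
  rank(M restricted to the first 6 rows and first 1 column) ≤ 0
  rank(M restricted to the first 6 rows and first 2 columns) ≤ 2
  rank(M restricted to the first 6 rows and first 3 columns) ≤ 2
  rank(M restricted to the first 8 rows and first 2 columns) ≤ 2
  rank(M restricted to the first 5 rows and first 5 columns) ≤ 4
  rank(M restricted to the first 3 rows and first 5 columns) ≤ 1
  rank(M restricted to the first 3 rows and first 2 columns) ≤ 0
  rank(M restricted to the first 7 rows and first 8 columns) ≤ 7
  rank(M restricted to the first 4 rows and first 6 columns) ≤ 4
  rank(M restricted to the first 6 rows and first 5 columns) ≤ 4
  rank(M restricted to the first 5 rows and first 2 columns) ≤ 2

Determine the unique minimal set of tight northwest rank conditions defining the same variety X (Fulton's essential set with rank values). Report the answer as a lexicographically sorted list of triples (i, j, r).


Rank table r_w(8×8) implied by the 17 constraints:

  0 0 1 1 1 1 1 1
  0 0 1 1 1 2 2 2
  0 0 1 1 1 2 3 3
  0 0 1 2 2 3 4 4
  0 1 2 3 3 4 5 5
  0 1 2 3 4 5 6 6
  1 2 3 4 5 6 7 7
  1 2 3 4 5 6 7 8

so w = (3, 6, 7, 4, 2, 5, 1, 8).

D(w) has 14 cells with 3 SE-corners; essential set:

[(3, 5, 1), (4, 2, 0), (6, 1, 0)]


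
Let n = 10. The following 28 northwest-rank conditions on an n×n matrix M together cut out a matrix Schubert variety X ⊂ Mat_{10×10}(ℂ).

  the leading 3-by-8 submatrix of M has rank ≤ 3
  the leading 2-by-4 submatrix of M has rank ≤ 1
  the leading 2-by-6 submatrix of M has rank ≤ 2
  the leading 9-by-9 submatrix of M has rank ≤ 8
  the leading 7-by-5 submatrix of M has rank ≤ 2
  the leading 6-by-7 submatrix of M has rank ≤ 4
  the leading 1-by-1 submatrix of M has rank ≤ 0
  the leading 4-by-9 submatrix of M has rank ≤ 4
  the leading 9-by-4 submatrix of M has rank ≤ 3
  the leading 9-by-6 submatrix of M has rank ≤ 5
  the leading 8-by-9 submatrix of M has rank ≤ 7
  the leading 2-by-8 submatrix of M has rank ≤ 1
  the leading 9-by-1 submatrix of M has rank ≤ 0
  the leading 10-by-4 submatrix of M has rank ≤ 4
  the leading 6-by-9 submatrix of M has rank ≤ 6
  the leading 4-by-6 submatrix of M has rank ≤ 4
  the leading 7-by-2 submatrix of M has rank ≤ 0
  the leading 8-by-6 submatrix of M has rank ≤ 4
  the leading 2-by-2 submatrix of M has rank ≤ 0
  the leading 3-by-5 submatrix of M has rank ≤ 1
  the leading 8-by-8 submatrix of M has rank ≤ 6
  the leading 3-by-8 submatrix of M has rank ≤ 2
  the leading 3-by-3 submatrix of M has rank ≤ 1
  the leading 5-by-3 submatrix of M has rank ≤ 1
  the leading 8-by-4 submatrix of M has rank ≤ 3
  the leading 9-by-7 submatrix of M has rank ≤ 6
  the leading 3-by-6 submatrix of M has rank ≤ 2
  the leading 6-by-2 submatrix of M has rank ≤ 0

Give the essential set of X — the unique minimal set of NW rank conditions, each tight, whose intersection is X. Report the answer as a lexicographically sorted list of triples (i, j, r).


Reconstructing r_w from the 28 given conditions:

  R[1]: 0 0 1 1 1 1 1 1 1 1
  R[2]: 0 0 1 1 1 1 1 1 2 2
  R[3]: 0 0 1 1 1 2 2 2 3 3
  R[4]: 0 0 1 2 2 3 3 3 4 4
  R[5]: 0 0 1 2 2 3 4 4 5 5
  R[6]: 0 0 1 2 2 3 4 5 6 6
  R[7]: 0 0 1 2 2 3 4 5 6 7
  R[8]: 0 1 2 3 3 4 5 6 7 8
  R[9]: 0 1 2 3 4 5 6 7 8 9
  R[10]: 1 2 3 4 5 6 7 8 9 10

giving w = (3, 9, 6, 4, 7, 8, 10, 2, 5, 1) via Δ²R.

Fulton essential set (5 of the 26 Rothe cells):

[(2, 8, 1), (3, 5, 1), (7, 2, 0), (7, 5, 2), (9, 1, 0)]


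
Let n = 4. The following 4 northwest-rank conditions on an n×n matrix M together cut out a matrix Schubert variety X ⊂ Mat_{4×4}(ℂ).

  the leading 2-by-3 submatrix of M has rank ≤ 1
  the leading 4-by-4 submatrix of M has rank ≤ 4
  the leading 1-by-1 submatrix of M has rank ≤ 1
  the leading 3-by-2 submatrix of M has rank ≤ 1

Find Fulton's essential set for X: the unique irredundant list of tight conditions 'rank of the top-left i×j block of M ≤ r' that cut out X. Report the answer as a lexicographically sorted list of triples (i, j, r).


The tightest implied rank at each (i,j), from the 4 conditions:

  1 1 1 1
  1 1 1 2
  1 1 2 3
  1 2 3 4

reading off 1-entries of Δ²R: w = (1, 4, 3, 2).

Fulton essential set (2 of the 3 Rothe cells):

[(2, 3, 1), (3, 2, 1)]


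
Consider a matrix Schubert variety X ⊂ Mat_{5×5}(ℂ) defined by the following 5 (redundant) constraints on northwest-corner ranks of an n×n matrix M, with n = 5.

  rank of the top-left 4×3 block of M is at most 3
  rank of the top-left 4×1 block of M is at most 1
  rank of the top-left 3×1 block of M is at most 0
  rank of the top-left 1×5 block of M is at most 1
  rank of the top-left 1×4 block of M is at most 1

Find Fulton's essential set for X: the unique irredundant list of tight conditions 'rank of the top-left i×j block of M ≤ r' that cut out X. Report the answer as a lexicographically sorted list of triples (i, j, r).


Propagating the 5 rank bounds to every northwest block:

  i=1: 0 | 1 | 1 | 1 | 1
  i=2: 0 | 1 | 2 | 2 | 2
  i=3: 0 | 1 | 2 | 3 | 3
  i=4: 1 | 2 | 3 | 4 | 4
  i=5: 1 | 2 | 3 | 4 | 5

hence w(1..5) = (2, 3, 4, 1, 5).

Rothe diagram D(w) (3 cells), 1 SE-corner (essential condition):

[(3, 1, 0)]


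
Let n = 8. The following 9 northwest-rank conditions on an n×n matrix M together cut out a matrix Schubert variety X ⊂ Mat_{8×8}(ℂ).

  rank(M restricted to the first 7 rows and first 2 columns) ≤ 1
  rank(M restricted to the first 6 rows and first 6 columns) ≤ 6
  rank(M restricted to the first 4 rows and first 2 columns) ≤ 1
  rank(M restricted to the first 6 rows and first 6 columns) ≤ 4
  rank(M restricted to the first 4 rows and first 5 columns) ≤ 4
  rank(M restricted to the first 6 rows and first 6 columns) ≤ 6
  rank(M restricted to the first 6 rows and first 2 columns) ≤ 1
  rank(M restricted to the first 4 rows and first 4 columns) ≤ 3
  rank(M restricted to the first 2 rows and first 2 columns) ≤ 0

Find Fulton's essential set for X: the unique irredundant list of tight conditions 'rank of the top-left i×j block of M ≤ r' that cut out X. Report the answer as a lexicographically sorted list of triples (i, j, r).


Computing R[i][j] = min implied NW-rank bound (n=8, 9 conditions):

  i=1: 0 | 0 | 1 | 1 | 1 | 1 | 1 | 1
  i=2: 0 | 0 | 1 | 2 | 2 | 2 | 2 | 2
  i=3: 1 | 1 | 2 | 3 | 3 | 3 | 3 | 3
  i=4: 1 | 1 | 2 | 3 | 4 | 4 | 4 | 4
  i=5: 1 | 1 | 2 | 3 | 4 | 4 | 5 | 5
  i=6: 1 | 1 | 2 | 3 | 4 | 4 | 5 | 6
  i=7: 1 | 1 | 2 | 3 | 4 | 5 | 6 | 7
  i=8: 1 | 2 | 3 | 4 | 5 | 6 | 7 | 8

the unique w with this rank table is (3, 4, 1, 5, 7, 8, 6, 2).

|D(w)|=10, |Ess(w)|=3:

[(2, 2, 0), (6, 6, 4), (7, 2, 1)]


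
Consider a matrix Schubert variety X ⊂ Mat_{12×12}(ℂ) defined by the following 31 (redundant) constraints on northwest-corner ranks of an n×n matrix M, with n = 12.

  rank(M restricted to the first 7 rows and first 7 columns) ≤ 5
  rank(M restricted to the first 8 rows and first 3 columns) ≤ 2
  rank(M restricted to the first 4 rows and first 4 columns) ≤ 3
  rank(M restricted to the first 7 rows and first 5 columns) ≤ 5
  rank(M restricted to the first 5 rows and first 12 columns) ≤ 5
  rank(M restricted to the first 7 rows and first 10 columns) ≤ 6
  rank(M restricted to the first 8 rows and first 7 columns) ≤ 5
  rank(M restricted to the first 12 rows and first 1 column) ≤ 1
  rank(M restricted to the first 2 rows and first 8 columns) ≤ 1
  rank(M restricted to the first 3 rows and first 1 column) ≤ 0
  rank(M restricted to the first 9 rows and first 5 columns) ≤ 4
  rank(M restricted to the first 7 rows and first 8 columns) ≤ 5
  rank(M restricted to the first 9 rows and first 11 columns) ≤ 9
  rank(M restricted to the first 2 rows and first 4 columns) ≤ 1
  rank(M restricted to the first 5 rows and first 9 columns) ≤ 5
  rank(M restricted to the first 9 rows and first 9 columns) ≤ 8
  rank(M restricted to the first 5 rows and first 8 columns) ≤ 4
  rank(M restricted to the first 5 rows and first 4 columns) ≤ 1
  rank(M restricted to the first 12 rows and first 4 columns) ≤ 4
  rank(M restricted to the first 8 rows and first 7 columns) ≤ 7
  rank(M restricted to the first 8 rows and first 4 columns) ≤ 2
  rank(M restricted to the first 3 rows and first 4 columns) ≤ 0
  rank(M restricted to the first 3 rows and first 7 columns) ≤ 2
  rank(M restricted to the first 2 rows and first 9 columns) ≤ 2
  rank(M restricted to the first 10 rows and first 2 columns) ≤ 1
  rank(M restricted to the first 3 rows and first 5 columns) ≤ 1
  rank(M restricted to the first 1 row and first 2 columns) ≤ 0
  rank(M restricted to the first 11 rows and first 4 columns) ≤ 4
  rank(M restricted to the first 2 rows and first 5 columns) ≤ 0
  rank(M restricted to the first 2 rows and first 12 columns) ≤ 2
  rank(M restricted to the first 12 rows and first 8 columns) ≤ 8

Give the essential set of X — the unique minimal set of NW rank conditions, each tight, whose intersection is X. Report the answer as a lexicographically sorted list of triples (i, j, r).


Rank table r_w(12×12) implied by the 31 constraints:

  R[1]: 0  0  0  0  0  1  1  1  1  1  1  1
  R[2]: 0  0  0  0  0  1  1  1  2  2  2  2
  R[3]: 0  0  0  0  1  2  2  2  3  3  3  3
  R[4]: 1  1  1  1  2  3  3  3  4  4  4  4
  R[5]: 1  1  1  1  2  3  4  4  5  5  5  5
  R[6]: 1  1  2  2  3  4  5  5  6  6  6  6
  R[7]: 1  1  2  2  3  4  5  5  6  6  7  7
  R[8]: 1  1  2  2  3  4  5  6  7  7  8  8
  R[9]: 1  1  2  3  4  5  6  7  8  8  9  9
  R[10]: 1  1  2  3  4  5  6  7  8  9  10  10
  R[11]: 1  2  3  4  5  6  7  8  9  10  11  11
  R[12]: 1  2  3  4  5  6  7  8  9  10  11  12

the unique w with this rank table is (6, 9, 5, 1, 7, 3, 11, 8, 4, 10, 2, 12).

Fulton essential set (8 of the 28 Rothe cells):

[(2, 5, 0), (2, 8, 1), (3, 4, 0), (5, 4, 1), (7, 8, 5), (7, 10, 6), (8, 4, 2), (10, 2, 1)]


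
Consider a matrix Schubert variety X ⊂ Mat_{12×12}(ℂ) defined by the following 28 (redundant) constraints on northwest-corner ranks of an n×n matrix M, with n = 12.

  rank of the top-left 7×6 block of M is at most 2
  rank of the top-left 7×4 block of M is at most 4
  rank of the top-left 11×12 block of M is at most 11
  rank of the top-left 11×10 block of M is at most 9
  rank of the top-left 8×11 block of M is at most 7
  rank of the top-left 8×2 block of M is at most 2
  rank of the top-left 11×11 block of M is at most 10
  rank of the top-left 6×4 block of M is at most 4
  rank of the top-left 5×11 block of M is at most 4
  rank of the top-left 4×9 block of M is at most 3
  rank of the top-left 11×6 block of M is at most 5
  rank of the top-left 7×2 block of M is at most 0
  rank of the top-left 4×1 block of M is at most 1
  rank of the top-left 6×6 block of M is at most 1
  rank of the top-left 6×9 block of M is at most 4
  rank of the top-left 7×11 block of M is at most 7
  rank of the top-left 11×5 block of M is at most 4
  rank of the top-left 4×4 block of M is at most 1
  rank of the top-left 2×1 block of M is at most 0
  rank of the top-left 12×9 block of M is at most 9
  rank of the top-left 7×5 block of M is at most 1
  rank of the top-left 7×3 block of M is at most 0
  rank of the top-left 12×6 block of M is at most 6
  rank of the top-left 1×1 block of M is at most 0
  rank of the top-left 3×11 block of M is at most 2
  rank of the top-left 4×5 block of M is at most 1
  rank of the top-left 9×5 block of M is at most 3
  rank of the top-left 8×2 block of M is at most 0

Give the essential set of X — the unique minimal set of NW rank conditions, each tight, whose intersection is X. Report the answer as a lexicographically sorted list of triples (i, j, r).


Rank table r_w(12×12) implied by the 28 constraints:

  0 0 0 1 1 1 1 1 1 1 1 1
  0 0 0 1 1 1 2 2 2 2 2 2
  0 0 0 1 1 1 2 2 2 2 2 3
  0 0 0 1 1 1 2 3 3 3 3 4
  0 0 0 1 1 1 2 3 4 4 4 5
  0 0 0 1 1 1 2 3 4 5 5 6
  0 0 0 1 1 2 3 4 5 6 6 7
  0 0 1 2 2 3 4 5 6 7 7 8
  1 1 2 3 3 4 5 6 7 8 8 9
  1 2 3 4 4 5 6 7 8 9 9 10
  1 2 3 4 4 5 6 7 8 9 10 11
  1 2 3 4 5 6 7 8 9 10 11 12

giving w = (4, 7, 12, 8, 9, 10, 6, 3, 1, 2, 11, 5) via Δ²R.

Rothe diagram D(w) (39 cells), 6 SE-corners (essential conditions):

[(3, 11, 2), (6, 6, 1), (7, 3, 0), (7, 5, 1), (8, 2, 0), (11, 5, 4)]


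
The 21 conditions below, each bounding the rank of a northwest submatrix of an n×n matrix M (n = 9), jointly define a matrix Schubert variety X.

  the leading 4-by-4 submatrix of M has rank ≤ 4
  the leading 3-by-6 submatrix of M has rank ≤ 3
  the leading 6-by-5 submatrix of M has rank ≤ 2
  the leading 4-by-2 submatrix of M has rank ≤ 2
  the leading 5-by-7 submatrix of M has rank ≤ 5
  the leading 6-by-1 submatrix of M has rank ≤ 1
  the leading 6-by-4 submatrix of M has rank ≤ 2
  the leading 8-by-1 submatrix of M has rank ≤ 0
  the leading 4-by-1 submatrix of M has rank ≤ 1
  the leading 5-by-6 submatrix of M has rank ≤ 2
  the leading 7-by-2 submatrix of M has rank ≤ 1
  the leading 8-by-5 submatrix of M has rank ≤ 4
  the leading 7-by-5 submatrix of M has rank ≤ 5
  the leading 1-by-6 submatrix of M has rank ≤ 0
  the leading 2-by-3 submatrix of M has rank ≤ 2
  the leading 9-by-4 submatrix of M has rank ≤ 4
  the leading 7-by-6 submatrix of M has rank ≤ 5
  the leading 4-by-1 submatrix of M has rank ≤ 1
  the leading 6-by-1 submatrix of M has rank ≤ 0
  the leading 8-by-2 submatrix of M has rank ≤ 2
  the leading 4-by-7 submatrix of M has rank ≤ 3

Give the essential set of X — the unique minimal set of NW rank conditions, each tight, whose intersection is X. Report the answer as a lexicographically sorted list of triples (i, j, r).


Propagating the 21 rank bounds to every northwest block:

  0  0  0  0  0  0  1  1  1
  0  1  1  1  1  1  2  2  2
  0  1  2  2  2  2  3  3  3
  0  1  2  2  2  2  3  4  4
  0  1  2  2  2  2  3  4  5
  0  1  2  2  2  3  4  5  6
  0  1  2  3  3  4  5  6  7
  0  1  2  3  4  5  6  7  8
  1  2  3  4  5  6  7  8  9

giving w = (7, 2, 3, 8, 9, 6, 4, 5, 1) via Δ²R.

Fulton essential set (4 of the 21 Rothe cells):

[(1, 6, 0), (5, 6, 2), (6, 5, 2), (8, 1, 0)]


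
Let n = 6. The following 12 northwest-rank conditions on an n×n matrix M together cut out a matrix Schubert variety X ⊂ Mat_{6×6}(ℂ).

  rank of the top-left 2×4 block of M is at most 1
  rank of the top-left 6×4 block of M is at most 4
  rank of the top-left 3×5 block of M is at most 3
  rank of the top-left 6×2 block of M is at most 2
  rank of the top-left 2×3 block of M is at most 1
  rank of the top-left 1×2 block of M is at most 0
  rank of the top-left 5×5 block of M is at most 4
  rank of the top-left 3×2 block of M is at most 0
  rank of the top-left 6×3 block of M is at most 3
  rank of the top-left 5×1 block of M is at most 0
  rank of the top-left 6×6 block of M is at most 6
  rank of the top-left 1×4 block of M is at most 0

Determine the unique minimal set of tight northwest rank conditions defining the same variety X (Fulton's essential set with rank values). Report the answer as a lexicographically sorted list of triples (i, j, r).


Propagating the 12 rank bounds to every northwest block:

  0, 0, 0, 0, 1, 1
  0, 0, 1, 1, 2, 2
  0, 0, 1, 2, 3, 3
  0, 1, 2, 3, 4, 4
  0, 1, 2, 3, 4, 5
  1, 2, 3, 4, 5, 6

hence w(1..6) = (5, 3, 4, 2, 6, 1).

D(w) has 10 cells with 3 SE-corners; essential set:

[(1, 4, 0), (3, 2, 0), (5, 1, 0)]


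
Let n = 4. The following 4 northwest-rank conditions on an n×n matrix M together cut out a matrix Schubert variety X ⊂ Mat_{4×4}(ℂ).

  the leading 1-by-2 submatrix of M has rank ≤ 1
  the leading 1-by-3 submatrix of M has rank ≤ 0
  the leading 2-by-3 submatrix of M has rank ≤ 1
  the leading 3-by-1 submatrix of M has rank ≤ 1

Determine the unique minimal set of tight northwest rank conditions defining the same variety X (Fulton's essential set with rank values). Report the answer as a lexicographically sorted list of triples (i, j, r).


Rank table r_w(4×4) implied by the 4 constraints:

  i=1: 0, 0, 0, 1
  i=2: 1, 1, 1, 2
  i=3: 1, 2, 2, 3
  i=4: 1, 2, 3, 4

hence w(1..4) = (4, 1, 2, 3).

Rothe diagram D(w) (3 cells), 1 SE-corner (essential condition):

[(1, 3, 0)]


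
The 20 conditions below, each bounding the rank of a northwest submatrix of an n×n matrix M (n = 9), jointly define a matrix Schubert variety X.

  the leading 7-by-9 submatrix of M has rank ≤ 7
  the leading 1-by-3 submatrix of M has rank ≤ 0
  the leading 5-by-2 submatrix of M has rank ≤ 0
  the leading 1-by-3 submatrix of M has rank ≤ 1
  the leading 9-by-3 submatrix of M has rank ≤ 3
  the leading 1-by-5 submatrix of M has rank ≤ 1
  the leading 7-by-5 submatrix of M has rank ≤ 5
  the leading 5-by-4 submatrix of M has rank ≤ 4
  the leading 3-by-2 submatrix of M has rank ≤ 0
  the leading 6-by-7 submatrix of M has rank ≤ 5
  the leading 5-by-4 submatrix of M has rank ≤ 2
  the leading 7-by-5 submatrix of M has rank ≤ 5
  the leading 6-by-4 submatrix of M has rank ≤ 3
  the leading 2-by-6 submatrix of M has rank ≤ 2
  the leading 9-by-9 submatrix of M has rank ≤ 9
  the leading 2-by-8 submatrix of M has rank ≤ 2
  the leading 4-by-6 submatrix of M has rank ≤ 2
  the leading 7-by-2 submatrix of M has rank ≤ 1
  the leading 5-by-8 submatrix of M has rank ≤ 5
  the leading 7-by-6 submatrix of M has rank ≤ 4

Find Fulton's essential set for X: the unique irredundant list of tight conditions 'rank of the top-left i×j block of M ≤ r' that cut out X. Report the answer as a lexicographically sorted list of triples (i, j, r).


Computing R[i][j] = min implied NW-rank bound (n=9, 20 conditions):

  i=1: 0, 0, 0, 1, 1, 1, 1, 1, 1
  i=2: 0, 0, 1, 2, 2, 2, 2, 2, 2
  i=3: 0, 0, 1, 2, 2, 2, 3, 3, 3
  i=4: 0, 0, 1, 2, 2, 2, 3, 4, 4
  i=5: 0, 0, 1, 2, 3, 3, 4, 5, 5
  i=6: 1, 1, 2, 3, 4, 4, 5, 6, 6
  i=7: 1, 1, 2, 3, 4, 4, 5, 6, 7
  i=8: 1, 2, 3, 4, 5, 5, 6, 7, 8
  i=9: 1, 2, 3, 4, 5, 6, 7, 8, 9

reading off 1-entries of Δ²R: w = (4, 3, 7, 8, 5, 1, 9, 2, 6).

Rothe diagram D(w) (17 cells), 5 SE-corners (essential conditions):

[(1, 3, 0), (4, 6, 2), (5, 2, 0), (7, 2, 1), (7, 6, 4)]


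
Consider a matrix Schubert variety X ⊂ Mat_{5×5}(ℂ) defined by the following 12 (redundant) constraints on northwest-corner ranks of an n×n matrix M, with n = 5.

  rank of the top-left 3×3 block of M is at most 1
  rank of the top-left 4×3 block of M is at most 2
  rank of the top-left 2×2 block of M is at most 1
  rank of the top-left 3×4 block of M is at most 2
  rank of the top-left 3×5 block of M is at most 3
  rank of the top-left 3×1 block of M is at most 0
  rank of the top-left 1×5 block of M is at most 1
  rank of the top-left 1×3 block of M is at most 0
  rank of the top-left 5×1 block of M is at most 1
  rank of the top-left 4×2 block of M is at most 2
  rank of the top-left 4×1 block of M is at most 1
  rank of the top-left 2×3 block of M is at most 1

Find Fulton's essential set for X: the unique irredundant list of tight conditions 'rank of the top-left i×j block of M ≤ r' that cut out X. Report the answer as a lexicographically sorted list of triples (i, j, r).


Propagating the 12 rank bounds to every northwest block:

  0, 0, 0, 1, 1
  0, 1, 1, 2, 2
  0, 1, 1, 2, 3
  1, 2, 2, 3, 4
  1, 2, 3, 4, 5

reading off 1-entries of Δ²R: w = (4, 2, 5, 1, 3).

3 SE-corners of the 6-cell Rothe diagram give Ess(w):

[(1, 3, 0), (3, 1, 0), (3, 3, 1)]


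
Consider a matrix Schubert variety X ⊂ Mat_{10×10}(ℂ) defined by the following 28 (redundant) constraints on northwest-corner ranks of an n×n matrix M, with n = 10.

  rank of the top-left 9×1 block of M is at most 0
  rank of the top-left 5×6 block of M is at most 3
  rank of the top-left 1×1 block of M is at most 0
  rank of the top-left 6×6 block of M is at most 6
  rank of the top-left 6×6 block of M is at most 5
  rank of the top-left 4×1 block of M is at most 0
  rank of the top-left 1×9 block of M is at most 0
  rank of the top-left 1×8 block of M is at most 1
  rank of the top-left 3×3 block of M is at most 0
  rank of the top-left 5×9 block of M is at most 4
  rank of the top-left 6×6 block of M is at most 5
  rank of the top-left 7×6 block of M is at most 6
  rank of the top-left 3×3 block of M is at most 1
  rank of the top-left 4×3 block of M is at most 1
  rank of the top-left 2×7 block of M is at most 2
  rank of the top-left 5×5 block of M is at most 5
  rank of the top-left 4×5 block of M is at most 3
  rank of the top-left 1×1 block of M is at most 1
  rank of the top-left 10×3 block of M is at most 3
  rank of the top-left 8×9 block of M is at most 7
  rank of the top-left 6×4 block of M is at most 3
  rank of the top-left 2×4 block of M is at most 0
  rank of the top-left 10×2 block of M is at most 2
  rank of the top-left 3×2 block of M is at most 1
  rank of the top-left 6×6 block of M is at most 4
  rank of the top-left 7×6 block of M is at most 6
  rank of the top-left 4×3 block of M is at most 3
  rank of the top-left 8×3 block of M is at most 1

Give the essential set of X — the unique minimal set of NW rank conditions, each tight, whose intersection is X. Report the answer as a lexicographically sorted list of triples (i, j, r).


The tightest implied rank at each (i,j), from the 28 conditions:

  row 1: 0, 0, 0, 0, 0, 0, 0, 0, 0, 1
  row 2: 0, 0, 0, 0, 1, 1, 1, 1, 1, 2
  row 3: 0, 0, 0, 1, 2, 2, 2, 2, 2, 3
  row 4: 0, 1, 1, 2, 3, 3, 3, 3, 3, 4
  row 5: 0, 1, 1, 2, 3, 3, 4, 4, 4, 5
  row 6: 0, 1, 1, 2, 3, 4, 5, 5, 5, 6
  row 7: 0, 1, 1, 2, 3, 4, 5, 6, 6, 7
  row 8: 0, 1, 1, 2, 3, 4, 5, 6, 7, 8
  row 9: 0, 1, 2, 3, 4, 5, 6, 7, 8, 9
  row 10: 1, 2, 3, 4, 5, 6, 7, 8, 9, 10

so w = (10, 5, 4, 2, 7, 6, 8, 9, 3, 1).

ℓ(w)=27; the 6 essential cells (i,j,r):

[(1, 9, 0), (2, 4, 0), (3, 3, 0), (5, 6, 3), (8, 3, 1), (9, 1, 0)]
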